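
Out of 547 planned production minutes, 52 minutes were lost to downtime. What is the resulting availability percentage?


Formula: Availability = (Planned Time - Downtime) / Planned Time * 100
Uptime = 547 - 52 = 495 min
Availability = 495 / 547 * 100 = 90.5%

90.5%


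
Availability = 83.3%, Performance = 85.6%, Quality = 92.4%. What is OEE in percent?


Formula: OEE = Availability * Performance * Quality / 10000
A * P = 83.3% * 85.6% / 100 = 71.3%
OEE = 71.3% * 92.4% / 100 = 65.9%

65.9%


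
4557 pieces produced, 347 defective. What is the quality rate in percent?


Formula: Quality Rate = Good Pieces / Total Pieces * 100
Good pieces = 4557 - 347 = 4210
QR = 4210 / 4557 * 100 = 92.4%

92.4%


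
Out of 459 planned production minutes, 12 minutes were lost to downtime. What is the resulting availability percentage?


Formula: Availability = (Planned Time - Downtime) / Planned Time * 100
Uptime = 459 - 12 = 447 min
Availability = 447 / 459 * 100 = 97.4%

97.4%


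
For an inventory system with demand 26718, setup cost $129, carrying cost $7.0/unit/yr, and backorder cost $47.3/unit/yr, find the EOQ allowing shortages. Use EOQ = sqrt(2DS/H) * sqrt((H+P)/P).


Formula: EOQ* = sqrt(2DS/H) * sqrt((H+P)/P)
Base EOQ = sqrt(2*26718*129/7.0) = 992.35 units
Correction = sqrt((7.0+47.3)/47.3) = 1.07144
EOQ* = 992.35 * 1.07144 = 1063.2 units

1063.2 units


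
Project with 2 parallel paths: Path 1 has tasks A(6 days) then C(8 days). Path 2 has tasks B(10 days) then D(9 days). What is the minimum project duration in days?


Path 1 = 6 + 8 = 14 days
Path 2 = 10 + 9 = 19 days
Duration = max(14, 19) = 19 days

19 days


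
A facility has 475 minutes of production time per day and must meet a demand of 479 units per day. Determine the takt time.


Formula: Takt Time = Available Production Time / Customer Demand
Takt = 475 min/day / 479 units/day
Takt = 0.99 min/unit

0.99 min/unit


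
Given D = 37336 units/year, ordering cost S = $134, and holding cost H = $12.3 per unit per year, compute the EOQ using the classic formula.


Formula: EOQ = sqrt(2 * D * S / H)
Numerator: 2 * 37336 * 134 = 10006048
2DS/H = 10006048 / 12.3 = 813499.8
EOQ = sqrt(813499.8) = 901.9 units

901.9 units


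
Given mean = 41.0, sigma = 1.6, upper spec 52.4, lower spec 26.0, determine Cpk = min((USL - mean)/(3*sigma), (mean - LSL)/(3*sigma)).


Cpu = (52.4 - 41.0) / (3 * 1.6) = 2.38
Cpl = (41.0 - 26.0) / (3 * 1.6) = 3.13
Cpk = min(2.38, 3.13) = 2.38

2.38


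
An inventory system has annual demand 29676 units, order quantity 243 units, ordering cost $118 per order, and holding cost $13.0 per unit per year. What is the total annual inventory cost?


TC = 29676/243 * 118 + 243/2 * 13.0

$15990.07


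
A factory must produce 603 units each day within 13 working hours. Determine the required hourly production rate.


Formula: Production Rate = Daily Demand / Available Hours
Rate = 603 units/day / 13 hours/day
Rate = 46.4 units/hour

46.4 units/hour


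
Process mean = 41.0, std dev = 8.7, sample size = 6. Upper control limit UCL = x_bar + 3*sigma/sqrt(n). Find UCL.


UCL = 41.0 + 3 * 8.7 / sqrt(6)

51.66


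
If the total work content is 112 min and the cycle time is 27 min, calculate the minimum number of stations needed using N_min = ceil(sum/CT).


Formula: N_min = ceil(Sum of Task Times / Cycle Time)
N_min = ceil(112 min / 27 min) = ceil(4.1481)
N_min = 5 stations

5


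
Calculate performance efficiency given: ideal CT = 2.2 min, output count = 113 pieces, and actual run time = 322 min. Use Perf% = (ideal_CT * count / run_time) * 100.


Formula: Performance = (Ideal CT * Total Count) / Run Time * 100
Ideal output time = 2.2 * 113 = 248.6 min
Performance = 248.6 / 322 * 100 = 77.2%

77.2%


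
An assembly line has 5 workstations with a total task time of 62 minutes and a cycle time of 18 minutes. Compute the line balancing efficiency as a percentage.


Formula: Efficiency = Sum of Task Times / (N_stations * CT) * 100
Total station capacity = 5 stations * 18 min = 90 min
Efficiency = 62 / 90 * 100 = 68.9%

68.9%


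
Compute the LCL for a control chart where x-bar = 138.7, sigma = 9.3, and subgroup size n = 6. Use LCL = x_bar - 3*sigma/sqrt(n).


LCL = 138.7 - 3 * 9.3 / sqrt(6)

127.31


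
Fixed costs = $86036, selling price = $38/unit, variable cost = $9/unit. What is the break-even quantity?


Formula: BEQ = Fixed Costs / (Price - Variable Cost)
Contribution margin = $38 - $9 = $29/unit
BEQ = ceil($86036 / $29/unit) = ceil(2966.76) = 2967 units

2967 units


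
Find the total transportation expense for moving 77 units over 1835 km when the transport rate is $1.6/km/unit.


TC = dist * cost * units = 1835 * 1.6 * 77 = $226072.00

$226072.00


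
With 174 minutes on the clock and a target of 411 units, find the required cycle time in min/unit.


Formula: CT = Available Time / Number of Units
CT = 174 min / 411 units
CT = 0.42 min/unit

0.42 min/unit


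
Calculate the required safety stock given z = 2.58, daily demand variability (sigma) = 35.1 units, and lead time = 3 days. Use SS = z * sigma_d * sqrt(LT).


Formula: SS = z * sigma_d * sqrt(LT)
sqrt(LT) = sqrt(3) = 1.7321
SS = 2.58 * 35.1 * 1.7321
SS = 156.9 units

156.9 units


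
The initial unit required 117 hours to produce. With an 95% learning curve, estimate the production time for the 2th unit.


Formula: T_n = T_1 * (learning_rate)^(log2(n)) where learning_rate = rate/100
Doublings = log2(2) = 1
T_n = 117 * 0.95^1
T_n = 117 * 0.95 = 111.2 hours

111.2 hours


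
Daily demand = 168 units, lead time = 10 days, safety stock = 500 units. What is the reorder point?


Formula: ROP = (Daily Demand * Lead Time) + Safety Stock
Demand during lead time = 168 * 10 = 1680 units
ROP = 1680 + 500 = 2180 units

2180 units


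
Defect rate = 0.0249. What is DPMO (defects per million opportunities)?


DPMO = defect_rate * 1000000 = 0.0249 * 1000000

24900


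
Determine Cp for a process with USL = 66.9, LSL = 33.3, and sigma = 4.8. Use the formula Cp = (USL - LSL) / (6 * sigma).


Cp = (66.9 - 33.3) / (6 * 4.8)

1.17


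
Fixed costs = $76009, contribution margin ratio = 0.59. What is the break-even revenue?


Formula: BER = Fixed Costs / Contribution Margin Ratio
BER = $76009 / 0.59
BER = $128828.81 (to the nearest cent)

$128828.81


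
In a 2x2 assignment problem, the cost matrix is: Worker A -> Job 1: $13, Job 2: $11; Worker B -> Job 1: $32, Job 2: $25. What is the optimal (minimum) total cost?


Option 1: A->1 + B->2 = $13 + $25 = $38
Option 2: A->2 + B->1 = $11 + $32 = $43
Min cost = min($38, $43) = $38

$38


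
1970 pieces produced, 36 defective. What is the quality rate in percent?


Formula: Quality Rate = Good Pieces / Total Pieces * 100
Good pieces = 1970 - 36 = 1934
QR = 1934 / 1970 * 100 = 98.2%

98.2%


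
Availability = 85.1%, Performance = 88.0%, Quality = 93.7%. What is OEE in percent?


Formula: OEE = Availability * Performance * Quality / 10000
A * P = 85.1% * 88.0% / 100 = 74.89%
OEE = 74.89% * 93.7% / 100 = 70.2%

70.2%


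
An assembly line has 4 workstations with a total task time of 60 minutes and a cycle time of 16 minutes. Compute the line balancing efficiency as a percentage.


Formula: Efficiency = Sum of Task Times / (N_stations * CT) * 100
Total station capacity = 4 stations * 16 min = 64 min
Efficiency = 60 / 64 * 100 = 93.8%

93.8%


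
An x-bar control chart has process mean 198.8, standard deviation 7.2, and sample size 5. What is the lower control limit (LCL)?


LCL = 198.8 - 3 * 7.2 / sqrt(5)

189.14


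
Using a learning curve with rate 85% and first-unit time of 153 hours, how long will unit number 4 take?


Formula: T_n = T_1 * (learning_rate)^(log2(n)) where learning_rate = rate/100
Doublings = log2(4) = 2
T_n = 153 * 0.85^2
T_n = 153 * 0.7225 = 110.5 hours

110.5 hours


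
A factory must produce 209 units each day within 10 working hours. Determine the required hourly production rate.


Formula: Production Rate = Daily Demand / Available Hours
Rate = 209 units/day / 10 hours/day
Rate = 20.9 units/hour

20.9 units/hour


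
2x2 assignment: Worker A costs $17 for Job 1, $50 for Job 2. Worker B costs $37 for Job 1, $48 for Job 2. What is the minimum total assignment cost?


Option 1: A->1 + B->2 = $17 + $48 = $65
Option 2: A->2 + B->1 = $50 + $37 = $87
Min cost = min($65, $87) = $65

$65


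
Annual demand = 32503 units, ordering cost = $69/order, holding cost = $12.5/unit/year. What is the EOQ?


Formula: EOQ = sqrt(2 * D * S / H)
Numerator: 2 * 32503 * 69 = 4485414
2DS/H = 4485414 / 12.5 = 358833.1
EOQ = sqrt(358833.1) = 599.0 units

599.0 units


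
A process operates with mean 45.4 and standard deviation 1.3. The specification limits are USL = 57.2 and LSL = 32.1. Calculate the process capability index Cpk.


Cpu = (57.2 - 45.4) / (3 * 1.3) = 3.03
Cpl = (45.4 - 32.1) / (3 * 1.3) = 3.41
Cpk = min(3.03, 3.41) = 3.03

3.03


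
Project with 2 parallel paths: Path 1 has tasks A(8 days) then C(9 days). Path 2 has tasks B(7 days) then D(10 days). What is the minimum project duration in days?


Path 1 = 8 + 9 = 17 days
Path 2 = 7 + 10 = 17 days
Duration = max(17, 17) = 17 days

17 days


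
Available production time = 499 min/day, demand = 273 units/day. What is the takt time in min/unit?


Formula: Takt Time = Available Production Time / Customer Demand
Takt = 499 min/day / 273 units/day
Takt = 1.83 min/unit

1.83 min/unit


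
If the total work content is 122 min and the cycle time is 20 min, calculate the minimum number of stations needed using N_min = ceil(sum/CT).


Formula: N_min = ceil(Sum of Task Times / Cycle Time)
N_min = ceil(122 min / 20 min) = ceil(6.1)
N_min = 7 stations

7


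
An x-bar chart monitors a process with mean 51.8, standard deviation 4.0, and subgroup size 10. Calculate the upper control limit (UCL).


UCL = 51.8 + 3 * 4.0 / sqrt(10)

55.59


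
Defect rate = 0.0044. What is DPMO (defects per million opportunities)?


DPMO = defect_rate * 1000000 = 0.0044 * 1000000

4400


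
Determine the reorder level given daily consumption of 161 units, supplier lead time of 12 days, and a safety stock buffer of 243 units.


Formula: ROP = (Daily Demand * Lead Time) + Safety Stock
Demand during lead time = 161 * 12 = 1932 units
ROP = 1932 + 243 = 2175 units

2175 units


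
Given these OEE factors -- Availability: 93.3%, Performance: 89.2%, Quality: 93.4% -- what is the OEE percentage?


Formula: OEE = Availability * Performance * Quality / 10000
A * P = 93.3% * 89.2% / 100 = 83.22%
OEE = 83.22% * 93.4% / 100 = 77.7%

77.7%


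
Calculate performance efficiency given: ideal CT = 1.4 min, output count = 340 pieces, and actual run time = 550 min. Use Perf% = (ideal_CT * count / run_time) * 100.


Formula: Performance = (Ideal CT * Total Count) / Run Time * 100
Ideal output time = 1.4 * 340 = 476.0 min
Performance = 476.0 / 550 * 100 = 86.5%

86.5%


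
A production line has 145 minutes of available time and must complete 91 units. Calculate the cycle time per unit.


Formula: CT = Available Time / Number of Units
CT = 145 min / 91 units
CT = 1.59 min/unit

1.59 min/unit


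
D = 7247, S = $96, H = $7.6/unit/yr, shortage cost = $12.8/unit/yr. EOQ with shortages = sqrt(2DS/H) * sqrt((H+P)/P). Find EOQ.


Formula: EOQ* = sqrt(2DS/H) * sqrt((H+P)/P)
Base EOQ = sqrt(2*7247*96/7.6) = 427.88 units
Correction = sqrt((7.6+12.8)/12.8) = 1.26244
EOQ* = 427.88 * 1.26244 = 540.2 units

540.2 units


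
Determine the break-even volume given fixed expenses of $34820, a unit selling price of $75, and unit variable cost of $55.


Formula: BEQ = Fixed Costs / (Price - Variable Cost)
Contribution margin = $75 - $55 = $20/unit
BEQ = ceil($34820 / $20/unit) = ceil(1741.0) = 1741 units

1741 units


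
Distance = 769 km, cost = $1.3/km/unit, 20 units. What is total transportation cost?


TC = dist * cost * units = 769 * 1.3 * 20 = $19994.00

$19994.00


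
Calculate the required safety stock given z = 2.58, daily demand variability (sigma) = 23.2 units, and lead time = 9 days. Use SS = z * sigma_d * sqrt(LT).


Formula: SS = z * sigma_d * sqrt(LT)
sqrt(LT) = sqrt(9) = 3.0
SS = 2.58 * 23.2 * 3.0
SS = 179.6 units

179.6 units


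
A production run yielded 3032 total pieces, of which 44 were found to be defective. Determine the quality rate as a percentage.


Formula: Quality Rate = Good Pieces / Total Pieces * 100
Good pieces = 3032 - 44 = 2988
QR = 2988 / 3032 * 100 = 98.5%

98.5%


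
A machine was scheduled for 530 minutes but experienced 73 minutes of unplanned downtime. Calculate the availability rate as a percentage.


Formula: Availability = (Planned Time - Downtime) / Planned Time * 100
Uptime = 530 - 73 = 457 min
Availability = 457 / 530 * 100 = 86.2%

86.2%


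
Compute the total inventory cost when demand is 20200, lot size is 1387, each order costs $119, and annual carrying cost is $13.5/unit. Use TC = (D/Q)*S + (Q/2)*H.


TC = 20200/1387 * 119 + 1387/2 * 13.5

$11095.34


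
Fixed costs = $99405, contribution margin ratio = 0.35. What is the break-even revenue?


Formula: BER = Fixed Costs / Contribution Margin Ratio
BER = $99405 / 0.35
BER = $284014.29 (to the nearest cent)

$284014.29


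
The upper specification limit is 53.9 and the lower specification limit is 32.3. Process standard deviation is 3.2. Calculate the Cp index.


Cp = (53.9 - 32.3) / (6 * 3.2)

1.13


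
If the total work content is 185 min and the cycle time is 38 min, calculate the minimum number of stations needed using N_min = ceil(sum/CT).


Formula: N_min = ceil(Sum of Task Times / Cycle Time)
N_min = ceil(185 min / 38 min) = ceil(4.8684)
N_min = 5 stations

5


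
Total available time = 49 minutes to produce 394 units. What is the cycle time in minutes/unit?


Formula: CT = Available Time / Number of Units
CT = 49 min / 394 units
CT = 0.12 min/unit

0.12 min/unit


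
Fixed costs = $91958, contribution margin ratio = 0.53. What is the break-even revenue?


Formula: BER = Fixed Costs / Contribution Margin Ratio
BER = $91958 / 0.53
BER = $173505.66 (to the nearest cent)

$173505.66


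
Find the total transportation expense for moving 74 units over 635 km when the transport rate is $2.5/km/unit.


TC = dist * cost * units = 635 * 2.5 * 74 = $117475.00

$117475.00


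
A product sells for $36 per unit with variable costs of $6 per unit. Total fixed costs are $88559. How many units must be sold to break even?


Formula: BEQ = Fixed Costs / (Price - Variable Cost)
Contribution margin = $36 - $6 = $30/unit
BEQ = ceil($88559 / $30/unit) = ceil(2951.97) = 2952 units

2952 units


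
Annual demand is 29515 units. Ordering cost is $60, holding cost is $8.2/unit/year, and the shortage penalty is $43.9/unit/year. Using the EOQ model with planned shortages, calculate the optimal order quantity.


Formula: EOQ* = sqrt(2DS/H) * sqrt((H+P)/P)
Base EOQ = sqrt(2*29515*60/8.2) = 657.21 units
Correction = sqrt((8.2+43.9)/43.9) = 1.0894
EOQ* = 657.21 * 1.0894 = 716.0 units

716.0 units


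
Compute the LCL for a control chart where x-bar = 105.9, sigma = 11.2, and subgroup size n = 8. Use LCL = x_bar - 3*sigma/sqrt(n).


LCL = 105.9 - 3 * 11.2 / sqrt(8)

94.02


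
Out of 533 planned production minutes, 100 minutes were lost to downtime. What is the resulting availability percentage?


Formula: Availability = (Planned Time - Downtime) / Planned Time * 100
Uptime = 533 - 100 = 433 min
Availability = 433 / 533 * 100 = 81.2%

81.2%


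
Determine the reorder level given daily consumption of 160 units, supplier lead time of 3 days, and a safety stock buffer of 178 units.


Formula: ROP = (Daily Demand * Lead Time) + Safety Stock
Demand during lead time = 160 * 3 = 480 units
ROP = 480 + 178 = 658 units

658 units


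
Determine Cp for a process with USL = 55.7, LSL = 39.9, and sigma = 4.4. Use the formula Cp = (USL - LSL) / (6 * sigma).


Cp = (55.7 - 39.9) / (6 * 4.4)

0.6


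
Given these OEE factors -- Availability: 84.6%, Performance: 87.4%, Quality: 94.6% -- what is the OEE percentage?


Formula: OEE = Availability * Performance * Quality / 10000
A * P = 84.6% * 87.4% / 100 = 73.94%
OEE = 73.94% * 94.6% / 100 = 69.9%

69.9%


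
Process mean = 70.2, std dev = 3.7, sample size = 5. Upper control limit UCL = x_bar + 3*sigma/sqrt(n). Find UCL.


UCL = 70.2 + 3 * 3.7 / sqrt(5)

75.16


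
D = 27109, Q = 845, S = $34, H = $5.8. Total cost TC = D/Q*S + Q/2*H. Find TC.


TC = 27109/845 * 34 + 845/2 * 5.8

$3541.28


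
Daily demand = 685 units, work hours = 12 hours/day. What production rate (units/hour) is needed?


Formula: Production Rate = Daily Demand / Available Hours
Rate = 685 units/day / 12 hours/day
Rate = 57.1 units/hour

57.1 units/hour


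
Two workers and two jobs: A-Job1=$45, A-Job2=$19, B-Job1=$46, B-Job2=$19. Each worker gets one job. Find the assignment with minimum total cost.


Option 1: A->1 + B->2 = $45 + $19 = $64
Option 2: A->2 + B->1 = $19 + $46 = $65
Min cost = min($64, $65) = $64

$64


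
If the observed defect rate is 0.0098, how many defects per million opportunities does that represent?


DPMO = defect_rate * 1000000 = 0.0098 * 1000000

9800


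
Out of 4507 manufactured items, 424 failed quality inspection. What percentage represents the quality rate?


Formula: Quality Rate = Good Pieces / Total Pieces * 100
Good pieces = 4507 - 424 = 4083
QR = 4083 / 4507 * 100 = 90.6%

90.6%


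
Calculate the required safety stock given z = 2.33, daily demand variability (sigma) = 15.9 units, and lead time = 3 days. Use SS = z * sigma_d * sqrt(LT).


Formula: SS = z * sigma_d * sqrt(LT)
sqrt(LT) = sqrt(3) = 1.7321
SS = 2.33 * 15.9 * 1.7321
SS = 64.2 units

64.2 units


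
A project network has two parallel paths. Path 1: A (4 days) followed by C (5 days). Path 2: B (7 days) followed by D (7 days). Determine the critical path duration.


Path 1 = 4 + 5 = 9 days
Path 2 = 7 + 7 = 14 days
Duration = max(9, 14) = 14 days

14 days


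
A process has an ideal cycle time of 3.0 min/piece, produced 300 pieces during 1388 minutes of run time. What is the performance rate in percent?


Formula: Performance = (Ideal CT * Total Count) / Run Time * 100
Ideal output time = 3.0 * 300 = 900.0 min
Performance = 900.0 / 1388 * 100 = 64.8%

64.8%


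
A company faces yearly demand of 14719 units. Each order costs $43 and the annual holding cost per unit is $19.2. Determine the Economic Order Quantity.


Formula: EOQ = sqrt(2 * D * S / H)
Numerator: 2 * 14719 * 43 = 1265834
2DS/H = 1265834 / 19.2 = 65928.9
EOQ = sqrt(65928.9) = 256.8 units

256.8 units


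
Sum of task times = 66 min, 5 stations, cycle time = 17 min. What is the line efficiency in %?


Formula: Efficiency = Sum of Task Times / (N_stations * CT) * 100
Total station capacity = 5 stations * 17 min = 85 min
Efficiency = 66 / 85 * 100 = 77.6%

77.6%


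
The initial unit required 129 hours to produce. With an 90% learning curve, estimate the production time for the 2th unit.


Formula: T_n = T_1 * (learning_rate)^(log2(n)) where learning_rate = rate/100
Doublings = log2(2) = 1
T_n = 129 * 0.9^1
T_n = 129 * 0.9 = 116.1 hours

116.1 hours


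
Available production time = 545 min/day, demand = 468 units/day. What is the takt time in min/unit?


Formula: Takt Time = Available Production Time / Customer Demand
Takt = 545 min/day / 468 units/day
Takt = 1.16 min/unit

1.16 min/unit


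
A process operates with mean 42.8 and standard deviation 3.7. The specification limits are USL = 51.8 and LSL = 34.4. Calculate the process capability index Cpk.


Cpu = (51.8 - 42.8) / (3 * 3.7) = 0.81
Cpl = (42.8 - 34.4) / (3 * 3.7) = 0.76
Cpk = min(0.81, 0.76) = 0.76

0.76


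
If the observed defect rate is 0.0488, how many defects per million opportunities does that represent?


DPMO = defect_rate * 1000000 = 0.0488 * 1000000

48800


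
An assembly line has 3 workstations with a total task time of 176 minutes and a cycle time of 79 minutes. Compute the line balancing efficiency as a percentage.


Formula: Efficiency = Sum of Task Times / (N_stations * CT) * 100
Total station capacity = 3 stations * 79 min = 237 min
Efficiency = 176 / 237 * 100 = 74.3%

74.3%


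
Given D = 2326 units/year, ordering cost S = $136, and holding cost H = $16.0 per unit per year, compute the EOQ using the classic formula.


Formula: EOQ = sqrt(2 * D * S / H)
Numerator: 2 * 2326 * 136 = 632672
2DS/H = 632672 / 16.0 = 39542.0
EOQ = sqrt(39542.0) = 198.9 units

198.9 units


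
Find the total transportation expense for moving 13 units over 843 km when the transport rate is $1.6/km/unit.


TC = dist * cost * units = 843 * 1.6 * 13 = $17534.40

$17534.40


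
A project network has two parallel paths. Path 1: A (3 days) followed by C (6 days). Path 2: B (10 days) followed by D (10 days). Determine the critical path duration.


Path 1 = 3 + 6 = 9 days
Path 2 = 10 + 10 = 20 days
Duration = max(9, 20) = 20 days

20 days


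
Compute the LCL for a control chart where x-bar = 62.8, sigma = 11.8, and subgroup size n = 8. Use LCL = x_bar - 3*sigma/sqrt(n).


LCL = 62.8 - 3 * 11.8 / sqrt(8)

50.28


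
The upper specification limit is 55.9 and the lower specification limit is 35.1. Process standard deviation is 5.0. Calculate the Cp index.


Cp = (55.9 - 35.1) / (6 * 5.0)

0.69


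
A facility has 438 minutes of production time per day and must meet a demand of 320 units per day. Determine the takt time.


Formula: Takt Time = Available Production Time / Customer Demand
Takt = 438 min/day / 320 units/day
Takt = 1.37 min/unit

1.37 min/unit


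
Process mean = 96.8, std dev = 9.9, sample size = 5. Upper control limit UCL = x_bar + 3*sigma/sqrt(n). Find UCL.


UCL = 96.8 + 3 * 9.9 / sqrt(5)

110.08


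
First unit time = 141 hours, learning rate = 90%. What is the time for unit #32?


Formula: T_n = T_1 * (learning_rate)^(log2(n)) where learning_rate = rate/100
Doublings = log2(32) = 5
T_n = 141 * 0.9^5
T_n = 141 * 0.5905 = 83.3 hours

83.3 hours


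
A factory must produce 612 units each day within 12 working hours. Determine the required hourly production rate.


Formula: Production Rate = Daily Demand / Available Hours
Rate = 612 units/day / 12 hours/day
Rate = 51.0 units/hour

51.0 units/hour


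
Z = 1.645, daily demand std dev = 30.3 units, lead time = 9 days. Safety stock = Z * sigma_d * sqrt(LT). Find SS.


Formula: SS = z * sigma_d * sqrt(LT)
sqrt(LT) = sqrt(9) = 3.0
SS = 1.645 * 30.3 * 3.0
SS = 149.5 units

149.5 units


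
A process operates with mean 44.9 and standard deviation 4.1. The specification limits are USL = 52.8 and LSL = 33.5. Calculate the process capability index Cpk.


Cpu = (52.8 - 44.9) / (3 * 4.1) = 0.64
Cpl = (44.9 - 33.5) / (3 * 4.1) = 0.93
Cpk = min(0.64, 0.93) = 0.64

0.64


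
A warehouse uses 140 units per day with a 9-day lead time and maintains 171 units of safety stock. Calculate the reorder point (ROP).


Formula: ROP = (Daily Demand * Lead Time) + Safety Stock
Demand during lead time = 140 * 9 = 1260 units
ROP = 1260 + 171 = 1431 units

1431 units


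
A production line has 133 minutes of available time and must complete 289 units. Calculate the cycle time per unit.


Formula: CT = Available Time / Number of Units
CT = 133 min / 289 units
CT = 0.46 min/unit

0.46 min/unit


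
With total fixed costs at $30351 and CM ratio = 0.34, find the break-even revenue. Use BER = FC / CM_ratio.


Formula: BER = Fixed Costs / Contribution Margin Ratio
BER = $30351 / 0.34
BER = $89267.65 (to the nearest cent)

$89267.65


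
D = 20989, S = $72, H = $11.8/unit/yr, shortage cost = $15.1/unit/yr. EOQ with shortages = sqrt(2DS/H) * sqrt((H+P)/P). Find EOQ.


Formula: EOQ* = sqrt(2DS/H) * sqrt((H+P)/P)
Base EOQ = sqrt(2*20989*72/11.8) = 506.1 units
Correction = sqrt((11.8+15.1)/15.1) = 1.33471
EOQ* = 506.1 * 1.33471 = 675.5 units

675.5 units


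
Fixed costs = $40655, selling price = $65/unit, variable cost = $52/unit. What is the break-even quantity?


Formula: BEQ = Fixed Costs / (Price - Variable Cost)
Contribution margin = $65 - $52 = $13/unit
BEQ = ceil($40655 / $13/unit) = ceil(3127.31) = 3128 units

3128 units


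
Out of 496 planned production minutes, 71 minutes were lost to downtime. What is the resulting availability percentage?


Formula: Availability = (Planned Time - Downtime) / Planned Time * 100
Uptime = 496 - 71 = 425 min
Availability = 425 / 496 * 100 = 85.7%

85.7%


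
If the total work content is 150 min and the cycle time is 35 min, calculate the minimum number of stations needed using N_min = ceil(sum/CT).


Formula: N_min = ceil(Sum of Task Times / Cycle Time)
N_min = ceil(150 min / 35 min) = ceil(4.2857)
N_min = 5 stations

5


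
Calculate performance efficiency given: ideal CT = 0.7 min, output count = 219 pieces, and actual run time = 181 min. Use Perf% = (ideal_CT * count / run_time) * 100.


Formula: Performance = (Ideal CT * Total Count) / Run Time * 100
Ideal output time = 0.7 * 219 = 153.3 min
Performance = 153.3 / 181 * 100 = 84.7%

84.7%


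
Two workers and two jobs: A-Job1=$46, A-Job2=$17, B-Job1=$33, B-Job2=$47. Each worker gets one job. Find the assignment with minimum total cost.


Option 1: A->1 + B->2 = $46 + $47 = $93
Option 2: A->2 + B->1 = $17 + $33 = $50
Min cost = min($93, $50) = $50

$50


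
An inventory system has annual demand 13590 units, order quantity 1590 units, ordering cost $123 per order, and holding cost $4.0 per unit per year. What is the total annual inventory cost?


TC = 13590/1590 * 123 + 1590/2 * 4.0

$4231.30


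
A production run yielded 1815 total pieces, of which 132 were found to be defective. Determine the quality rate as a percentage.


Formula: Quality Rate = Good Pieces / Total Pieces * 100
Good pieces = 1815 - 132 = 1683
QR = 1683 / 1815 * 100 = 92.7%

92.7%


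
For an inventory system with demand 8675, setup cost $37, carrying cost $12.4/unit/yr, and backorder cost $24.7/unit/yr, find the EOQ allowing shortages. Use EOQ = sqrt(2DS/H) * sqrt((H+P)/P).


Formula: EOQ* = sqrt(2DS/H) * sqrt((H+P)/P)
Base EOQ = sqrt(2*8675*37/12.4) = 227.53 units
Correction = sqrt((12.4+24.7)/24.7) = 1.22557
EOQ* = 227.53 * 1.22557 = 278.9 units

278.9 units


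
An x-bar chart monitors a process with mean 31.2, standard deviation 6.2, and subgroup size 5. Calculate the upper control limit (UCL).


UCL = 31.2 + 3 * 6.2 / sqrt(5)

39.52


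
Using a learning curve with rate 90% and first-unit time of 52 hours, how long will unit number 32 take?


Formula: T_n = T_1 * (learning_rate)^(log2(n)) where learning_rate = rate/100
Doublings = log2(32) = 5
T_n = 52 * 0.9^5
T_n = 52 * 0.5905 = 30.7 hours

30.7 hours


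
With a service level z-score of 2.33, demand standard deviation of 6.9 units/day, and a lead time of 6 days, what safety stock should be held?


Formula: SS = z * sigma_d * sqrt(LT)
sqrt(LT) = sqrt(6) = 2.4495
SS = 2.33 * 6.9 * 2.4495
SS = 39.4 units

39.4 units


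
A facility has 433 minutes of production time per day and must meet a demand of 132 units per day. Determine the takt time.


Formula: Takt Time = Available Production Time / Customer Demand
Takt = 433 min/day / 132 units/day
Takt = 3.28 min/unit

3.28 min/unit


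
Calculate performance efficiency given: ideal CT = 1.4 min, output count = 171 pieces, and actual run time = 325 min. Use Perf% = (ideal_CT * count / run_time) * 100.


Formula: Performance = (Ideal CT * Total Count) / Run Time * 100
Ideal output time = 1.4 * 171 = 239.4 min
Performance = 239.4 / 325 * 100 = 73.7%

73.7%


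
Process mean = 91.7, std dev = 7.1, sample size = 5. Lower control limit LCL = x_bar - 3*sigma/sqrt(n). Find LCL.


LCL = 91.7 - 3 * 7.1 / sqrt(5)

82.17


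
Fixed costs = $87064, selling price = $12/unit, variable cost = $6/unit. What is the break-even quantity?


Formula: BEQ = Fixed Costs / (Price - Variable Cost)
Contribution margin = $12 - $6 = $6/unit
BEQ = ceil($87064 / $6/unit) = ceil(14510.67) = 14511 units

14511 units


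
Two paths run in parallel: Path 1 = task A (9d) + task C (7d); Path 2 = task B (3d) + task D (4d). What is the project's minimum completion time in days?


Path 1 = 9 + 7 = 16 days
Path 2 = 3 + 4 = 7 days
Duration = max(16, 7) = 16 days

16 days


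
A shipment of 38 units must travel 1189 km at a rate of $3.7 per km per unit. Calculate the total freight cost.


TC = dist * cost * units = 1189 * 3.7 * 38 = $167173.40

$167173.40


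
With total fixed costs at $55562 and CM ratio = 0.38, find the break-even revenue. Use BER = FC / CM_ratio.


Formula: BER = Fixed Costs / Contribution Margin Ratio
BER = $55562 / 0.38
BER = $146215.79 (to the nearest cent)

$146215.79


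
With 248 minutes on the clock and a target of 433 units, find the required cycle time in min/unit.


Formula: CT = Available Time / Number of Units
CT = 248 min / 433 units
CT = 0.57 min/unit

0.57 min/unit


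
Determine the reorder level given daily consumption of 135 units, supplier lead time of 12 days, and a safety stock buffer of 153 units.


Formula: ROP = (Daily Demand * Lead Time) + Safety Stock
Demand during lead time = 135 * 12 = 1620 units
ROP = 1620 + 153 = 1773 units

1773 units


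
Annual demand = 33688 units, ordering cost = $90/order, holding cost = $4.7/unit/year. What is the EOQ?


Formula: EOQ = sqrt(2 * D * S / H)
Numerator: 2 * 33688 * 90 = 6063840
2DS/H = 6063840 / 4.7 = 1290178.7
EOQ = sqrt(1290178.7) = 1135.9 units

1135.9 units


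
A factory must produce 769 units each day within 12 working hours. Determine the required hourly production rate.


Formula: Production Rate = Daily Demand / Available Hours
Rate = 769 units/day / 12 hours/day
Rate = 64.1 units/hour

64.1 units/hour


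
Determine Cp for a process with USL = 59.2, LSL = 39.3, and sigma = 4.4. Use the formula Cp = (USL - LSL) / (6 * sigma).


Cp = (59.2 - 39.3) / (6 * 4.4)

0.75


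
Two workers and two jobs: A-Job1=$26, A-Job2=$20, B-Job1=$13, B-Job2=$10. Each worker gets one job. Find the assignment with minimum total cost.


Option 1: A->1 + B->2 = $26 + $10 = $36
Option 2: A->2 + B->1 = $20 + $13 = $33
Min cost = min($36, $33) = $33

$33


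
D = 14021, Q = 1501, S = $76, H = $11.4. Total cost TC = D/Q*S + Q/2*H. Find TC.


TC = 14021/1501 * 76 + 1501/2 * 11.4

$9265.62


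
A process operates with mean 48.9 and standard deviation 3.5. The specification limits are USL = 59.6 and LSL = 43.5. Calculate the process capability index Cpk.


Cpu = (59.6 - 48.9) / (3 * 3.5) = 1.02
Cpl = (48.9 - 43.5) / (3 * 3.5) = 0.51
Cpk = min(1.02, 0.51) = 0.51

0.51


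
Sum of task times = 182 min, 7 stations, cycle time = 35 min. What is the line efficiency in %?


Formula: Efficiency = Sum of Task Times / (N_stations * CT) * 100
Total station capacity = 7 stations * 35 min = 245 min
Efficiency = 182 / 245 * 100 = 74.3%

74.3%


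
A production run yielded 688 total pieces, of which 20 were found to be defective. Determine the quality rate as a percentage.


Formula: Quality Rate = Good Pieces / Total Pieces * 100
Good pieces = 688 - 20 = 668
QR = 668 / 688 * 100 = 97.1%

97.1%


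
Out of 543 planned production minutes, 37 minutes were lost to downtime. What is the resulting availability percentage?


Formula: Availability = (Planned Time - Downtime) / Planned Time * 100
Uptime = 543 - 37 = 506 min
Availability = 506 / 543 * 100 = 93.2%

93.2%


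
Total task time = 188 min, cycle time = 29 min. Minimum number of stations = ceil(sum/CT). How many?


Formula: N_min = ceil(Sum of Task Times / Cycle Time)
N_min = ceil(188 min / 29 min) = ceil(6.4828)
N_min = 7 stations

7


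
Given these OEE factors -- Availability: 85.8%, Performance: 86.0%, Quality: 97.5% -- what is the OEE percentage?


Formula: OEE = Availability * Performance * Quality / 10000
A * P = 85.8% * 86.0% / 100 = 73.79%
OEE = 73.79% * 97.5% / 100 = 71.9%

71.9%


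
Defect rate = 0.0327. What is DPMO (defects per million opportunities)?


DPMO = defect_rate * 1000000 = 0.0327 * 1000000

32700


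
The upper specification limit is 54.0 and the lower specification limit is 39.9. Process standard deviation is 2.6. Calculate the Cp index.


Cp = (54.0 - 39.9) / (6 * 2.6)

0.9


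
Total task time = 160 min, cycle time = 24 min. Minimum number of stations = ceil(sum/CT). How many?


Formula: N_min = ceil(Sum of Task Times / Cycle Time)
N_min = ceil(160 min / 24 min) = ceil(6.6667)
N_min = 7 stations

7


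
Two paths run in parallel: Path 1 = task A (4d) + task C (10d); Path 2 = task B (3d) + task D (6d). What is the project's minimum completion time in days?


Path 1 = 4 + 10 = 14 days
Path 2 = 3 + 6 = 9 days
Duration = max(14, 9) = 14 days

14 days


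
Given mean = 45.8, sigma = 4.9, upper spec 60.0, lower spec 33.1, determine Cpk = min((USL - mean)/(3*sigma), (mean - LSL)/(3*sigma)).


Cpu = (60.0 - 45.8) / (3 * 4.9) = 0.97
Cpl = (45.8 - 33.1) / (3 * 4.9) = 0.86
Cpk = min(0.97, 0.86) = 0.86

0.86


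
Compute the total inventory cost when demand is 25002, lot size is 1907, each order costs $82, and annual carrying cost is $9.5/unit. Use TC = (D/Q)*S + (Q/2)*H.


TC = 25002/1907 * 82 + 1907/2 * 9.5

$10133.32


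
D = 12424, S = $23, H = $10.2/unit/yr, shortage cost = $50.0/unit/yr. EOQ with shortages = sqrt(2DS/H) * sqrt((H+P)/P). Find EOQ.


Formula: EOQ* = sqrt(2DS/H) * sqrt((H+P)/P)
Base EOQ = sqrt(2*12424*23/10.2) = 236.71 units
Correction = sqrt((10.2+50.0)/50.0) = 1.09727
EOQ* = 236.71 * 1.09727 = 259.7 units

259.7 units


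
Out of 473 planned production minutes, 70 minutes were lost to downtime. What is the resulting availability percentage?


Formula: Availability = (Planned Time - Downtime) / Planned Time * 100
Uptime = 473 - 70 = 403 min
Availability = 403 / 473 * 100 = 85.2%

85.2%


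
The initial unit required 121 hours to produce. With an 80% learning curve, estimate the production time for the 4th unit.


Formula: T_n = T_1 * (learning_rate)^(log2(n)) where learning_rate = rate/100
Doublings = log2(4) = 2
T_n = 121 * 0.8^2
T_n = 121 * 0.64 = 77.4 hours

77.4 hours


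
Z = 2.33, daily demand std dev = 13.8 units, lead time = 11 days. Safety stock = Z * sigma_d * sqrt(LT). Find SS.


Formula: SS = z * sigma_d * sqrt(LT)
sqrt(LT) = sqrt(11) = 3.3166
SS = 2.33 * 13.8 * 3.3166
SS = 106.6 units

106.6 units


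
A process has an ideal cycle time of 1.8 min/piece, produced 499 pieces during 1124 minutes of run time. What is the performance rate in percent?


Formula: Performance = (Ideal CT * Total Count) / Run Time * 100
Ideal output time = 1.8 * 499 = 898.2 min
Performance = 898.2 / 1124 * 100 = 79.9%

79.9%


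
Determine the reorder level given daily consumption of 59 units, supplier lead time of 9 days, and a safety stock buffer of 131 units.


Formula: ROP = (Daily Demand * Lead Time) + Safety Stock
Demand during lead time = 59 * 9 = 531 units
ROP = 531 + 131 = 662 units

662 units


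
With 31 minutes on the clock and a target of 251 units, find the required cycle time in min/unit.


Formula: CT = Available Time / Number of Units
CT = 31 min / 251 units
CT = 0.12 min/unit

0.12 min/unit


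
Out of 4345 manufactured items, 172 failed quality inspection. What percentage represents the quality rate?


Formula: Quality Rate = Good Pieces / Total Pieces * 100
Good pieces = 4345 - 172 = 4173
QR = 4173 / 4345 * 100 = 96.0%

96.0%


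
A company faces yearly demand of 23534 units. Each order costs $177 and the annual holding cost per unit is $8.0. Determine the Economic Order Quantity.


Formula: EOQ = sqrt(2 * D * S / H)
Numerator: 2 * 23534 * 177 = 8331036
2DS/H = 8331036 / 8.0 = 1041379.5
EOQ = sqrt(1041379.5) = 1020.5 units

1020.5 units


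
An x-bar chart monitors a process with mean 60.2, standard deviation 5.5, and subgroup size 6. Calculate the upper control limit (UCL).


UCL = 60.2 + 3 * 5.5 / sqrt(6)

66.94


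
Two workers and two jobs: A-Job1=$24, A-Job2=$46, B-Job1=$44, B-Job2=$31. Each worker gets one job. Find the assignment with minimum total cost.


Option 1: A->1 + B->2 = $24 + $31 = $55
Option 2: A->2 + B->1 = $46 + $44 = $90
Min cost = min($55, $90) = $55

$55


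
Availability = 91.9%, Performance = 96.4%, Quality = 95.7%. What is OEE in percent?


Formula: OEE = Availability * Performance * Quality / 10000
A * P = 91.9% * 96.4% / 100 = 88.59%
OEE = 88.59% * 95.7% / 100 = 84.8%

84.8%


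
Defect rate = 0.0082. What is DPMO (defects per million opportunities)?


DPMO = defect_rate * 1000000 = 0.0082 * 1000000

8200


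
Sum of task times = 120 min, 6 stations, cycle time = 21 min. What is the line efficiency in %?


Formula: Efficiency = Sum of Task Times / (N_stations * CT) * 100
Total station capacity = 6 stations * 21 min = 126 min
Efficiency = 120 / 126 * 100 = 95.2%

95.2%


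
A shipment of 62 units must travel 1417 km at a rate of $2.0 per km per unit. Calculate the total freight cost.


TC = dist * cost * units = 1417 * 2.0 * 62 = $175708.00

$175708.00


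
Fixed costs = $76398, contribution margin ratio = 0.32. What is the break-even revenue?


Formula: BER = Fixed Costs / Contribution Margin Ratio
BER = $76398 / 0.32
BER = $238743.75 (to the nearest cent)

$238743.75


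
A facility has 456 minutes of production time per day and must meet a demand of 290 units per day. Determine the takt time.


Formula: Takt Time = Available Production Time / Customer Demand
Takt = 456 min/day / 290 units/day
Takt = 1.57 min/unit

1.57 min/unit


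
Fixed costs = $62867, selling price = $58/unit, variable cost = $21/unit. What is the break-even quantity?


Formula: BEQ = Fixed Costs / (Price - Variable Cost)
Contribution margin = $58 - $21 = $37/unit
BEQ = ceil($62867 / $37/unit) = ceil(1699.11) = 1700 units

1700 units


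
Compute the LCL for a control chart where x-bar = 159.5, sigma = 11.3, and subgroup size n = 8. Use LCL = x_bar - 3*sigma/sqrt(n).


LCL = 159.5 - 3 * 11.3 / sqrt(8)

147.51


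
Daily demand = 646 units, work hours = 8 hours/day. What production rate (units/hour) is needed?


Formula: Production Rate = Daily Demand / Available Hours
Rate = 646 units/day / 8 hours/day
Rate = 80.8 units/hour

80.8 units/hour


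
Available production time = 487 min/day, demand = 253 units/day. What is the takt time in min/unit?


Formula: Takt Time = Available Production Time / Customer Demand
Takt = 487 min/day / 253 units/day
Takt = 1.92 min/unit

1.92 min/unit


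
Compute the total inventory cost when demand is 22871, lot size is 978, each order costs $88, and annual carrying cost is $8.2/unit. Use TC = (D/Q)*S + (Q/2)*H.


TC = 22871/978 * 88 + 978/2 * 8.2

$6067.72


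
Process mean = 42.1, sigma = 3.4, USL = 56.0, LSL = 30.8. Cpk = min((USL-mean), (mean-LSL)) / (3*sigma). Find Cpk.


Cpu = (56.0 - 42.1) / (3 * 3.4) = 1.36
Cpl = (42.1 - 30.8) / (3 * 3.4) = 1.11
Cpk = min(1.36, 1.11) = 1.11

1.11


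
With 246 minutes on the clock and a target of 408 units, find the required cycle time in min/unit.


Formula: CT = Available Time / Number of Units
CT = 246 min / 408 units
CT = 0.6 min/unit

0.6 min/unit


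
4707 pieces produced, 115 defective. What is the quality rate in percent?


Formula: Quality Rate = Good Pieces / Total Pieces * 100
Good pieces = 4707 - 115 = 4592
QR = 4592 / 4707 * 100 = 97.6%

97.6%


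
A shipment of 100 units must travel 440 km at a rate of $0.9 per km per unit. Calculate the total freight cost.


TC = dist * cost * units = 440 * 0.9 * 100 = $39600.00

$39600.00
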